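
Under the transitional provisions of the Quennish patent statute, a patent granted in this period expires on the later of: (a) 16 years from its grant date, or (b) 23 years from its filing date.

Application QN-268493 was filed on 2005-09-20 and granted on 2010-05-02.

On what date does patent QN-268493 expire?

(a) grant + 16 years → 2 May 2026.
(b) filing + 23 years → 20 September 2028.
Later of the two: 20 September 2028.

September 20, 2028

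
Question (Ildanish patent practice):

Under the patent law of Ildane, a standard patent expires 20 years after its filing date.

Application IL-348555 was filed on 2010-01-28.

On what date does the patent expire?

2030-01-28

Filing date + 20 years → 28 January 2030.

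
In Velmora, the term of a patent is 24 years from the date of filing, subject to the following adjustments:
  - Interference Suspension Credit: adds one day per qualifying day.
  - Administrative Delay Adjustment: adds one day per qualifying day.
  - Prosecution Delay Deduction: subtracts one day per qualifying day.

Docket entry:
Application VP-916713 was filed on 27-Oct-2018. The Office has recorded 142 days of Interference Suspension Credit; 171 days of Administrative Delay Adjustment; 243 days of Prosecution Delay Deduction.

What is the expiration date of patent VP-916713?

Base term: filing date + 24 years → 27 October 2042.
Interference Suspension Credit: +142 days → 18 March 2043.
Administrative Delay Adjustment: +171 days → 5 September 2043.
Prosecution Delay Deduction: −243 days → 5 January 2043.

2043-01-05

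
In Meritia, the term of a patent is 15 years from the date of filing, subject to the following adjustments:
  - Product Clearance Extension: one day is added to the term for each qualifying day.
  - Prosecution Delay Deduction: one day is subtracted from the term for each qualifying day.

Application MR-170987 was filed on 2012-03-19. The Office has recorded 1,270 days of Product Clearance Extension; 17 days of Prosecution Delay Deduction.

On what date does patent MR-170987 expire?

Base term: filing date + 15 years → 19 March 2027.
Product Clearance Extension: +1270 days → 9 September 2030.
Prosecution Delay Deduction: −17 days → 23 August 2030.

August 23, 2030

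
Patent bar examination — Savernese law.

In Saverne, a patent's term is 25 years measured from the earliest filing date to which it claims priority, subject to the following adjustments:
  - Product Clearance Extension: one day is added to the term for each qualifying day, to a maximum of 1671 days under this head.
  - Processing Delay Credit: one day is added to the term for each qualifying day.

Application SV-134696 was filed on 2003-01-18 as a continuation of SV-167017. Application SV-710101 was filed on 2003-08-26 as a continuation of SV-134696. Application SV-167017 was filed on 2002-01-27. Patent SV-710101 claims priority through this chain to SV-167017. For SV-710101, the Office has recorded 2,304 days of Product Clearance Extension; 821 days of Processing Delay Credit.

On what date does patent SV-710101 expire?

Earliest priority filing: 27 January 2002.
Base term: 27 January 2002 + 25 years → 27 January 2027.
Product Clearance Extension: 2304 days claimed exceeds the 1671-day cap, so +1671 days → 25 August 2031.
Processing Delay Credit: +821 days → 23 November 2033.

2033-11-23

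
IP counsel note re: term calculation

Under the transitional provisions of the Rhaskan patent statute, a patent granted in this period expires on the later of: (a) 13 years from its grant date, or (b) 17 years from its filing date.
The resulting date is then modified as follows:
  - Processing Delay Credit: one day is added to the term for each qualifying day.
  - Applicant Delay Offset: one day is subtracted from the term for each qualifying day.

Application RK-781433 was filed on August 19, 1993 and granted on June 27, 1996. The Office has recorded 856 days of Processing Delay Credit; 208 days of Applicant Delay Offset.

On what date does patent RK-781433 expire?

May 28, 2012

(a) grant + 13 years → 27 June 2009.
(b) filing + 17 years → 19 August 2010.
Later of the two: 19 August 2010.
Processing Delay Credit: +856 days → 22 December 2012.
Applicant Delay Offset: −208 days → 28 May 2012.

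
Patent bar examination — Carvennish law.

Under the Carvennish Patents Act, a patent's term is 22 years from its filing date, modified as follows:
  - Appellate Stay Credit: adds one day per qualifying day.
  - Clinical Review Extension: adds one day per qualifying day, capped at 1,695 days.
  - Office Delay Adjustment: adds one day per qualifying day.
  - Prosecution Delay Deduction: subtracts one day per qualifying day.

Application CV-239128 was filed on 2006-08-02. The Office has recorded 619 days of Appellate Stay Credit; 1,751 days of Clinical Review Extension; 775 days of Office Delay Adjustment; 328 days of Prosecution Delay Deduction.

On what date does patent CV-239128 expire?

Base term: filing date + 22 years → 2 August 2028.
Appellate Stay Credit: +619 days → 13 April 2030.
Clinical Review Extension: 1751 days claimed exceeds the 1695-day cap, so +1695 days → 3 December 2034.
Office Delay Adjustment: +775 days → 16 January 2037.
Prosecution Delay Deduction: −328 days → 23 February 2036.

2036-02-23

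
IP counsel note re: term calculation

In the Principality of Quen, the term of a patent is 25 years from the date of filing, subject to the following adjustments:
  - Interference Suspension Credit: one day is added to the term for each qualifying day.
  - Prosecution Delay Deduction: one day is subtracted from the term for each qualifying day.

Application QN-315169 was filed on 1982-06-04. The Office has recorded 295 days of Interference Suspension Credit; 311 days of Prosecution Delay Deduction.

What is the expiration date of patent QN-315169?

Base term: filing date + 25 years → 4 June 2007.
Interference Suspension Credit: +295 days → 25 March 2008.
Prosecution Delay Deduction: −311 days → 19 May 2007.

2007-05-19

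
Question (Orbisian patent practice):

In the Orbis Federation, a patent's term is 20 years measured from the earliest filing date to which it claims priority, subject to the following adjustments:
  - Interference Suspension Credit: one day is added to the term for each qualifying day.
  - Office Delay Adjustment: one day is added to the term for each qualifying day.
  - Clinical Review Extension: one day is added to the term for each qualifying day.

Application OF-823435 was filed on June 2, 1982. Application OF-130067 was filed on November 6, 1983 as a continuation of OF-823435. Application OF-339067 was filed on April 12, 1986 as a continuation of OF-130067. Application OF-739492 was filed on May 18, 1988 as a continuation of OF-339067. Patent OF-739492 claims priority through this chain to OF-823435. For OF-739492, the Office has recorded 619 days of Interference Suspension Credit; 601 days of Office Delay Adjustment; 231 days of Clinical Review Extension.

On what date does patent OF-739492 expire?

May 23, 2006

Earliest priority filing: 2 June 1982.
Base term: 2 June 1982 + 20 years → 2 June 2002.
Interference Suspension Credit: +619 days → 11 February 2004.
Office Delay Adjustment: +601 days → 4 October 2005.
Clinical Review Extension: +231 days → 23 May 2006.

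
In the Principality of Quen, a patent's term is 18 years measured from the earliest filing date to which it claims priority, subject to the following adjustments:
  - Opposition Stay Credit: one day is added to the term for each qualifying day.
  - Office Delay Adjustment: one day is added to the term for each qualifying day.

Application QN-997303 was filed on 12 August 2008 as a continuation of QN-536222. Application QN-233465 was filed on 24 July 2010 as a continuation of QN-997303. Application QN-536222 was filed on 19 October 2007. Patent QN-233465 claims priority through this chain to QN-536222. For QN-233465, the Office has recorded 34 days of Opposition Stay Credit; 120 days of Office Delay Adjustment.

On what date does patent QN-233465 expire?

Earliest priority filing: 19 October 2007.
Base term: 19 October 2007 + 18 years → 19 October 2025.
Opposition Stay Credit: +34 days → 22 November 2025.
Office Delay Adjustment: +120 days → 22 March 2026.

2026-03-22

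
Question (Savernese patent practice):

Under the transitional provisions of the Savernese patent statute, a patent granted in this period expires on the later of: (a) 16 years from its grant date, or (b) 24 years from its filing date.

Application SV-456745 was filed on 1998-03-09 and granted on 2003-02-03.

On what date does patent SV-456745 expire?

(a) grant + 16 years → 3 February 2019.
(b) filing + 24 years → 9 March 2022.
Later of the two: 9 March 2022.

March 9, 2022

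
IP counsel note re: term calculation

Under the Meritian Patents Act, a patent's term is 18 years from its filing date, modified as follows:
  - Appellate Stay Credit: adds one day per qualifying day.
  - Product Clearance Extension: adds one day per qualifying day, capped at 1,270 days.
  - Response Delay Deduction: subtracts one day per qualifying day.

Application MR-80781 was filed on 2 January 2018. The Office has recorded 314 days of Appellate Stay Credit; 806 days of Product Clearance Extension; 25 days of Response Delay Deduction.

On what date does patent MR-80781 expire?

Base term: filing date + 18 years → 2 January 2036.
Appellate Stay Credit: +314 days → 11 November 2036.
Product Clearance Extension: 806 days (within the 1270-day cap) → +806 days → 26 January 2039.
Response Delay Deduction: −25 days → 1 January 2039.

2039-01-01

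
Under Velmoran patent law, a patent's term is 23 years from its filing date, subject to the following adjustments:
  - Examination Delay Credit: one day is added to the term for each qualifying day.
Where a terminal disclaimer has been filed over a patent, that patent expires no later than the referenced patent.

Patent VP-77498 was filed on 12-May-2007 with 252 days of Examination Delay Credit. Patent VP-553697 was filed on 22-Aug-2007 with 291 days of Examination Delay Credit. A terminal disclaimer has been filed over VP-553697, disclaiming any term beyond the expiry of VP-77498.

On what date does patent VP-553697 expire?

January 19, 2031

Natural term of VP-553697:
  Base: filing + 23 years → 22 August 2030.
  Examination Delay Credit: +291 days → 9 June 2031.
Expiry of referenced patent VP-77498:
  Base: filing + 23 years → 12 May 2030.
  Examination Delay Credit: +252 days → 19 January 2031.
Terminal disclaimer: VP-553697 expires on the earlier of 9 June 2031 and 19 January 2031.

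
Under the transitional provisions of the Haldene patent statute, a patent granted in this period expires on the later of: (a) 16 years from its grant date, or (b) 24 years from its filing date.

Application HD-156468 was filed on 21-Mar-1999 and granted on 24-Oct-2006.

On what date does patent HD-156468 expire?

(a) grant + 16 years → 24 October 2022.
(b) filing + 24 years → 21 March 2023.
Later of the two: 21 March 2023.

2023-03-21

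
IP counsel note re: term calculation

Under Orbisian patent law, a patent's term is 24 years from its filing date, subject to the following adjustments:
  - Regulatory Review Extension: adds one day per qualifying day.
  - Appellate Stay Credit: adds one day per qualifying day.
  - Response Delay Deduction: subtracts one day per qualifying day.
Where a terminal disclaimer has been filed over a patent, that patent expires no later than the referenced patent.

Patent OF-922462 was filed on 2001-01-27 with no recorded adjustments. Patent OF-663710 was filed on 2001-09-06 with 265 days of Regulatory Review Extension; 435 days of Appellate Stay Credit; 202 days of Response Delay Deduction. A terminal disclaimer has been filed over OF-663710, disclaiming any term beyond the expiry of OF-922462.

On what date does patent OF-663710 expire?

Natural term of OF-663710:
  Base: filing + 24 years → 6 September 2025.
  Regulatory Review Extension: +265 days → 29 May 2026.
  Appellate Stay Credit: +435 days → 7 August 2027.
  Response Delay Deduction: −202 days → 17 January 2027.
Expiry of referenced patent OF-922462:
  Base: filing + 24 years → 27 January 2025.
Terminal disclaimer: OF-663710 expires on the earlier of 17 January 2027 and 27 January 2025.

January 27, 2025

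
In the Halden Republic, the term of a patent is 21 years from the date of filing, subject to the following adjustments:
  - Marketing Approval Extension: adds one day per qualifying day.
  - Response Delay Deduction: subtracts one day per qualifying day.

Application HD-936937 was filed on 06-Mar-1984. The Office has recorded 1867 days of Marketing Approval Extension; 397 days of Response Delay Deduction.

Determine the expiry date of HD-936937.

March 15, 2009

Base term: filing date + 21 years → 6 March 2005.
Marketing Approval Extension: +1867 days → 16 April 2010.
Response Delay Deduction: −397 days → 15 March 2009.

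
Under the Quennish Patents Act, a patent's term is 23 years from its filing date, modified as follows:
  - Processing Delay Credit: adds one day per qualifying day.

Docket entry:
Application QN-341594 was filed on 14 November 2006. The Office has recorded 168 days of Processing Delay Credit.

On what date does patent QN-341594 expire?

2030-05-01

Base term: filing date + 23 years → 14 November 2029.
Processing Delay Credit: +168 days → 1 May 2030.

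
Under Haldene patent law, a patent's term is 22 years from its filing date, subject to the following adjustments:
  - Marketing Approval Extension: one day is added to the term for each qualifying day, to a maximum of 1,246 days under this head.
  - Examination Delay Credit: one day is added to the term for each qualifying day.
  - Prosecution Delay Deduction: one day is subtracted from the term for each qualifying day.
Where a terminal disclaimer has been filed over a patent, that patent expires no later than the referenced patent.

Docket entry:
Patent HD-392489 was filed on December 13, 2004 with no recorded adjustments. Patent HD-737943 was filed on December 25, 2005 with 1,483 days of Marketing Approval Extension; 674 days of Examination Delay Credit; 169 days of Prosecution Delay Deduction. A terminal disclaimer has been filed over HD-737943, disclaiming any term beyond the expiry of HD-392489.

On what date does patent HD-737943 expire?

December 13, 2026

Natural term of HD-737943:
  Base: filing + 22 years → 25 December 2027.
  Marketing Approval Extension: 1483 days claimed exceeds the 1246-day cap, so +1246 days → 24 May 2031.
  Examination Delay Credit: +674 days → 28 March 2033.
  Prosecution Delay Deduction: −169 days → 10 October 2032.
Expiry of referenced patent HD-392489:
  Base: filing + 22 years → 13 December 2026.
Terminal disclaimer: HD-737943 expires on the earlier of 10 October 2032 and 13 December 2026.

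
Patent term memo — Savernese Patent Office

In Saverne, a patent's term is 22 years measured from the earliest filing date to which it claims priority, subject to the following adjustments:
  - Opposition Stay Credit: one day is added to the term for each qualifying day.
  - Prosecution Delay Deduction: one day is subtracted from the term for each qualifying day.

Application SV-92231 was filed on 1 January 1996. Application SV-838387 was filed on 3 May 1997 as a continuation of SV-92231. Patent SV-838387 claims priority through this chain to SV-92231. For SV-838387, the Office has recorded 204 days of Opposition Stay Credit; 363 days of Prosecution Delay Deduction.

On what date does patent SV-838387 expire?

July 26, 2017

Earliest priority filing: 1 January 1996.
Base term: 1 January 1996 + 22 years → 1 January 2018.
Opposition Stay Credit: +204 days → 24 July 2018.
Prosecution Delay Deduction: −363 days → 26 July 2017.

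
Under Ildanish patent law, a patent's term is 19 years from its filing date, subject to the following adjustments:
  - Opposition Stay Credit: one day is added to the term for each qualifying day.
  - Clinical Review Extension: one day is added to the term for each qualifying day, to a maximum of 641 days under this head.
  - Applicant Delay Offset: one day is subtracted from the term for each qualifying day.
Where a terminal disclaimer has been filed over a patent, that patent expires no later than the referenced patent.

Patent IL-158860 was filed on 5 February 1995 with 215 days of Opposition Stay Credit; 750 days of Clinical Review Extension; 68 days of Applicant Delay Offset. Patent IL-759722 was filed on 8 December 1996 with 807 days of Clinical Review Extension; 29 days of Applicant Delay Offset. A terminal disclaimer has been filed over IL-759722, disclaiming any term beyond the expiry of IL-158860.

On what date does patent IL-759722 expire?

Natural term of IL-759722:
  Base: filing + 19 years → 8 December 2015.
  Clinical Review Extension: 807 days claimed exceeds the 641-day cap, so +641 days → 9 September 2017.
  Applicant Delay Offset: −29 days → 11 August 2017.
Expiry of referenced patent IL-158860:
  Base: filing + 19 years → 5 February 2014.
  Opposition Stay Credit: +215 days → 8 September 2014.
  Clinical Review Extension: 750 days claimed exceeds the 641-day cap, so +641 days → 10 June 2016.
  Applicant Delay Offset: −68 days → 3 April 2016.
Terminal disclaimer: IL-759722 expires on the earlier of 11 August 2017 and 3 April 2016.

2016-04-03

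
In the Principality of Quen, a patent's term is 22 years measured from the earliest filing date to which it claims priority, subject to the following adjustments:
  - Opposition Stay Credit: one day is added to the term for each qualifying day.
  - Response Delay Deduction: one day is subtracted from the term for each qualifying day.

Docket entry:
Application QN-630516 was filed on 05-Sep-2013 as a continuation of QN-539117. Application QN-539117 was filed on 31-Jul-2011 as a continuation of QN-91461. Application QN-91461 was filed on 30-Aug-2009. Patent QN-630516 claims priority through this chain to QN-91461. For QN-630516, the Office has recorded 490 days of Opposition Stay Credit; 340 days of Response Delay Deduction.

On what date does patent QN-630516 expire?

Earliest priority filing: 30 August 2009.
Base term: 30 August 2009 + 22 years → 30 August 2031.
Opposition Stay Credit: +490 days → 1 January 2033.
Response Delay Deduction: −340 days → 27 January 2032.

2032-01-27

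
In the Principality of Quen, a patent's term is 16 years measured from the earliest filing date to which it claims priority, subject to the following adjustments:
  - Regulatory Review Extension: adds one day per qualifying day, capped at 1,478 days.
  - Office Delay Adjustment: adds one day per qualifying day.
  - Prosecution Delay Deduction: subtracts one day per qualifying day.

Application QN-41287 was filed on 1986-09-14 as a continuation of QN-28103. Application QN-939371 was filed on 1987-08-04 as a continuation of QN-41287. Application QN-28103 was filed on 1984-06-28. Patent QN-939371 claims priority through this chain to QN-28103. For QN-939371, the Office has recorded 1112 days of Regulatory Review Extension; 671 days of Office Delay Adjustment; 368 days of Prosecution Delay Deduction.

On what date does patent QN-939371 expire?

Earliest priority filing: 28 June 1984.
Base term: 28 June 1984 + 16 years → 28 June 2000.
Regulatory Review Extension: 1112 days (within the 1478-day cap) → +1112 days → 15 July 2003.
Office Delay Adjustment: +671 days → 16 May 2005.
Prosecution Delay Deduction: −368 days → 13 May 2004.

May 13, 2004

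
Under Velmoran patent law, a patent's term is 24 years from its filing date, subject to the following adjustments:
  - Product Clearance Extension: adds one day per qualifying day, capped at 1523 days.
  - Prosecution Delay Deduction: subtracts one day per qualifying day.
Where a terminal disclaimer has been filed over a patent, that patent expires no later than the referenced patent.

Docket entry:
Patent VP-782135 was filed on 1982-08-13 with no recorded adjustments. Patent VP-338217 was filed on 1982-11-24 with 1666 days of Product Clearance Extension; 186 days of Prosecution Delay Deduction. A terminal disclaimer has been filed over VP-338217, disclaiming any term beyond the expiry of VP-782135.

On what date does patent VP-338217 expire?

Natural term of VP-338217:
  Base: filing + 24 years → 24 November 2006.
  Product Clearance Extension: 1666 days claimed exceeds the 1523-day cap, so +1523 days → 25 January 2011.
  Prosecution Delay Deduction: −186 days → 23 July 2010.
Expiry of referenced patent VP-782135:
  Base: filing + 24 years → 13 August 2006.
Terminal disclaimer: VP-338217 expires on the earlier of 23 July 2010 and 13 August 2006.

August 13, 2006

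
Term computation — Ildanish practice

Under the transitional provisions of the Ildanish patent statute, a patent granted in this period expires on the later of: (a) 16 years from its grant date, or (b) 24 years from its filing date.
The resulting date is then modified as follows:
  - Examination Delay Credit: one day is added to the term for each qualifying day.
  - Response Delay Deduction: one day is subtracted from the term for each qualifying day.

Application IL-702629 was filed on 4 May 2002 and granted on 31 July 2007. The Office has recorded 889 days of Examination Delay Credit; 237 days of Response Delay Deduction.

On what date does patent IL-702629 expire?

2028-02-15

(a) grant + 16 years → 31 July 2023.
(b) filing + 24 years → 4 May 2026.
Later of the two: 4 May 2026.
Examination Delay Credit: +889 days → 9 October 2028.
Response Delay Deduction: −237 days → 15 February 2028.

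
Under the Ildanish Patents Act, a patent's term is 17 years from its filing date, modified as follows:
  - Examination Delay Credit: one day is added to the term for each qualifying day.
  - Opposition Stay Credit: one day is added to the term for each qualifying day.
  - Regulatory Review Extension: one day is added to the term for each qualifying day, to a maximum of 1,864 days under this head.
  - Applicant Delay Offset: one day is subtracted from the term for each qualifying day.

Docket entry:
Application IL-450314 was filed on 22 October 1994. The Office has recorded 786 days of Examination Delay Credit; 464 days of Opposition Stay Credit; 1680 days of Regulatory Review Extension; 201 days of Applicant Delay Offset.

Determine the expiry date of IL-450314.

2019-04-12

Base term: filing date + 17 years → 22 October 2011.
Examination Delay Credit: +786 days → 16 December 2013.
Opposition Stay Credit: +464 days → 25 March 2015.
Regulatory Review Extension: 1680 days (within the 1864-day cap) → +1680 days → 30 October 2019.
Applicant Delay Offset: −201 days → 12 April 2019.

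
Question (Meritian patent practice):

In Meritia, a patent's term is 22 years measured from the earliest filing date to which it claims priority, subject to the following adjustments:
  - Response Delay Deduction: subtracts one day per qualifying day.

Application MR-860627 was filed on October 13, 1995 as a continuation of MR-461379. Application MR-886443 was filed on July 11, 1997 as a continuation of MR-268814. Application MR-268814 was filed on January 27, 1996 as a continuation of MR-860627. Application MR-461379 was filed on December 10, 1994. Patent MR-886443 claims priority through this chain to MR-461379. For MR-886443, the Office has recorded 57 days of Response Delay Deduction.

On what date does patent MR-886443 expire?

Earliest priority filing: 10 December 1994.
Base term: 10 December 1994 + 22 years → 10 December 2016.
Response Delay Deduction: −57 days → 14 October 2016.

October 14, 2016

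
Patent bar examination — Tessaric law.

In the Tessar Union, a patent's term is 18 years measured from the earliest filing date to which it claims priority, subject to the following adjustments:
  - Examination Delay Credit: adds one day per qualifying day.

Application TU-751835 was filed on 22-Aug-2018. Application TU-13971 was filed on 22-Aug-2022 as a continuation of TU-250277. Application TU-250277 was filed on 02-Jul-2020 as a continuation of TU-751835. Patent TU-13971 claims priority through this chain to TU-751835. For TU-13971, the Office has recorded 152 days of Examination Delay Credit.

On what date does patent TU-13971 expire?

January 21, 2037

Earliest priority filing: 22 August 2018.
Base term: 22 August 2018 + 18 years → 22 August 2036.
Examination Delay Credit: +152 days → 21 January 2037.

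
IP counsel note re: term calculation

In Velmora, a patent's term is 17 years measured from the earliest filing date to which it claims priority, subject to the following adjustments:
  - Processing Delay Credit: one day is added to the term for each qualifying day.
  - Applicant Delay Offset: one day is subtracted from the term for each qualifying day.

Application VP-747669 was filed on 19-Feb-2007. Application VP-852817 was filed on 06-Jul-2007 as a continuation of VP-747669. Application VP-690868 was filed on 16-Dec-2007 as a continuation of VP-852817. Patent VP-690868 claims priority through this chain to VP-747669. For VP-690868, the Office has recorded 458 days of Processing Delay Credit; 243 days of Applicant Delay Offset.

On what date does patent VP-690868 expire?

Earliest priority filing: 19 February 2007.
Base term: 19 February 2007 + 17 years → 19 February 2024.
Processing Delay Credit: +458 days → 22 May 2025.
Applicant Delay Offset: −243 days → 21 September 2024.

2024-09-21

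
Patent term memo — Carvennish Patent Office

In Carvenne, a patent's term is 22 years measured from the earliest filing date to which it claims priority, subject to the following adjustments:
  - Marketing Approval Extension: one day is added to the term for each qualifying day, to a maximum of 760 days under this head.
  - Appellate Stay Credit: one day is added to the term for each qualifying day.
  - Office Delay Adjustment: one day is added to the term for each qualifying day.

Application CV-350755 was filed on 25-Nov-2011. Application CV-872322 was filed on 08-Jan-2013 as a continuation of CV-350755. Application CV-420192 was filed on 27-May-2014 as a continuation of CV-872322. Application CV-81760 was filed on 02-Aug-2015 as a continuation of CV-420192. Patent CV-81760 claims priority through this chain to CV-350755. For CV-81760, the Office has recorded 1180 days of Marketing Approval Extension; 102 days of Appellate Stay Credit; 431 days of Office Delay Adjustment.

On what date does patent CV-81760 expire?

2037-06-10

Earliest priority filing: 25 November 2011.
Base term: 25 November 2011 + 22 years → 25 November 2033.
Marketing Approval Extension: 1180 days claimed exceeds the 760-day cap, so +760 days → 25 December 2035.
Appellate Stay Credit: +102 days → 5 April 2036.
Office Delay Adjustment: +431 days → 10 June 2037.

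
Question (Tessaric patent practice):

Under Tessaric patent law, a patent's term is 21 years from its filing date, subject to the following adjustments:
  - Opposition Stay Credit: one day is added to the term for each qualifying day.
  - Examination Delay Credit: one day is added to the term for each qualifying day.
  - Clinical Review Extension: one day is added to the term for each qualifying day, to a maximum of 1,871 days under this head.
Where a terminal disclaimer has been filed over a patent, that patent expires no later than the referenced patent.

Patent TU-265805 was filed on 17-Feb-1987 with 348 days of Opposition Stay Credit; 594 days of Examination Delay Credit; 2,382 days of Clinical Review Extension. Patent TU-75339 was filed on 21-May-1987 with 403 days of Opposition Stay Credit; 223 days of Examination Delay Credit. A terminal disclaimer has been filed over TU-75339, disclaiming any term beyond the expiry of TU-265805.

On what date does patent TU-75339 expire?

February 6, 2010

Natural term of TU-75339:
  Base: filing + 21 years → 21 May 2008.
  Opposition Stay Credit: +403 days → 28 June 2009.
  Examination Delay Credit: +223 days → 6 February 2010.
Expiry of referenced patent TU-265805:
  Base: filing + 21 years → 17 February 2008.
  Opposition Stay Credit: +348 days → 30 January 2009.
  Examination Delay Credit: +594 days → 16 September 2010.
  Clinical Review Extension: 2382 days claimed exceeds the 1871-day cap, so +1871 days → 31 October 2015.
Terminal disclaimer: TU-75339 expires on the earlier of 6 February 2010 and 31 October 2015.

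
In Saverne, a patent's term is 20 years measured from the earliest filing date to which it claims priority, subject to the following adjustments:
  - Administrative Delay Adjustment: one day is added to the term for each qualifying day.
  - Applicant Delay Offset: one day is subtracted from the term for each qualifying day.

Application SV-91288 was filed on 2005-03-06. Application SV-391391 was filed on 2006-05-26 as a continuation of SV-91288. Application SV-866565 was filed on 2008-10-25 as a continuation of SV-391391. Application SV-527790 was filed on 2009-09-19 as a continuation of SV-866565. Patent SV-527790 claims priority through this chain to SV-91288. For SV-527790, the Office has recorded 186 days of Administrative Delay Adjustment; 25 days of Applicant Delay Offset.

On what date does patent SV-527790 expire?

August 14, 2025

Earliest priority filing: 6 March 2005.
Base term: 6 March 2005 + 20 years → 6 March 2025.
Administrative Delay Adjustment: +186 days → 8 September 2025.
Applicant Delay Offset: −25 days → 14 August 2025.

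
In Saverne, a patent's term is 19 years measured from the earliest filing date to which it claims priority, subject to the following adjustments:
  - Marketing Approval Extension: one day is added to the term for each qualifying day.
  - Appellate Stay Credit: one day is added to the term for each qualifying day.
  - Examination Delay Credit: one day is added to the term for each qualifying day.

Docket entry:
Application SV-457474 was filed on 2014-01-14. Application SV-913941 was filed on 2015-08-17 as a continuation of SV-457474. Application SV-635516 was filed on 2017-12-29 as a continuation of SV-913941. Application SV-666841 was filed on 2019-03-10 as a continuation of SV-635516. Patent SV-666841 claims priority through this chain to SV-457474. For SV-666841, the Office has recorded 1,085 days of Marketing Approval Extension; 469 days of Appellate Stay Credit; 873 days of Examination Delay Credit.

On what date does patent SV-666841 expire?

Earliest priority filing: 14 January 2014.
Base term: 14 January 2014 + 19 years → 14 January 2033.
Marketing Approval Extension: +1085 days → 4 January 2036.
Appellate Stay Credit: +469 days → 17 April 2037.
Examination Delay Credit: +873 days → 7 September 2039.

September 7, 2039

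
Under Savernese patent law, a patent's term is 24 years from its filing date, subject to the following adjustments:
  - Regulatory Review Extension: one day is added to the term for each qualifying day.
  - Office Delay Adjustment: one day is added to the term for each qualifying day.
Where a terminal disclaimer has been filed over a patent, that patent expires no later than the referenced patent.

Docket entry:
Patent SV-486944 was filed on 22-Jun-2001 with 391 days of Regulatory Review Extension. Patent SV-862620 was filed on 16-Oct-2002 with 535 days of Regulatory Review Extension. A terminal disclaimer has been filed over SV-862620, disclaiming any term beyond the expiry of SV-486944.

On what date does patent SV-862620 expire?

July 18, 2026

Natural term of SV-862620:
  Base: filing + 24 years → 16 October 2026.
  Regulatory Review Extension: +535 days → 3 April 2028.
Expiry of referenced patent SV-486944:
  Base: filing + 24 years → 22 June 2025.
  Regulatory Review Extension: +391 days → 18 July 2026.
Terminal disclaimer: SV-862620 expires on the earlier of 3 April 2028 and 18 July 2026.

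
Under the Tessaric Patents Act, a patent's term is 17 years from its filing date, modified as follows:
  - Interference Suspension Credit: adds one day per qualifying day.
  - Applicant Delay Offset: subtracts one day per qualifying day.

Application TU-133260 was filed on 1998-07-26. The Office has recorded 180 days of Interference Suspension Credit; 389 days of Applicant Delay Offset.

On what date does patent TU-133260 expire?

Base term: filing date + 17 years → 26 July 2015.
Interference Suspension Credit: +180 days → 22 January 2016.
Applicant Delay Offset: −389 days → 29 December 2014.

December 29, 2014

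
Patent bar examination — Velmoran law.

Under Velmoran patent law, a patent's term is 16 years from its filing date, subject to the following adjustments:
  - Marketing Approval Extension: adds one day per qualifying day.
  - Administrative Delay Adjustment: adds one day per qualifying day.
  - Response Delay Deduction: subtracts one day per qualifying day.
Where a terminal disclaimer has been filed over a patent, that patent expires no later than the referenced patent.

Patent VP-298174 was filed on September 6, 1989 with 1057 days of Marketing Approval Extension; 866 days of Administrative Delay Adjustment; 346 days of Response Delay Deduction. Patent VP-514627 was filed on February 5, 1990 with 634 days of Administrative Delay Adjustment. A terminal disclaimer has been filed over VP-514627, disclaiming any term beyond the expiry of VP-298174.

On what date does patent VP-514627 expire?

Natural term of VP-514627:
  Base: filing + 16 years → 5 February 2006.
  Administrative Delay Adjustment: +634 days → 1 November 2007.
Expiry of referenced patent VP-298174:
  Base: filing + 16 years → 6 September 2005.
  Marketing Approval Extension: +1057 days → 29 July 2008.
  Administrative Delay Adjustment: +866 days → 12 December 2010.
  Response Delay Deduction: −346 days → 31 December 2009.
Terminal disclaimer: VP-514627 expires on the earlier of 1 November 2007 and 31 December 2009.

2007-11-01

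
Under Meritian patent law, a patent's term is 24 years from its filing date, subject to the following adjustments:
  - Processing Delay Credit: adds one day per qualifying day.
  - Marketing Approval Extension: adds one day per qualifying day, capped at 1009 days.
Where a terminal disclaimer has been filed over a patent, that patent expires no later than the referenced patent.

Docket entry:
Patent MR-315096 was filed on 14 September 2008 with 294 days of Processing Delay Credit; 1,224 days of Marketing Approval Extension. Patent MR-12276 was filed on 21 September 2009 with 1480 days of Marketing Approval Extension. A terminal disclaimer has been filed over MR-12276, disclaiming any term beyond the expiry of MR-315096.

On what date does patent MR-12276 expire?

Natural term of MR-12276:
  Base: filing + 24 years → 21 September 2033.
  Marketing Approval Extension: 1480 days claimed exceeds the 1009-day cap, so +1009 days → 26 June 2036.
Expiry of referenced patent MR-315096:
  Base: filing + 24 years → 14 September 2032.
  Processing Delay Credit: +294 days → 5 July 2033.
  Marketing Approval Extension: 1224 days claimed exceeds the 1009-day cap, so +1009 days → 9 April 2036.
Terminal disclaimer: MR-12276 expires on the earlier of 26 June 2036 and 9 April 2036.

April 9, 2036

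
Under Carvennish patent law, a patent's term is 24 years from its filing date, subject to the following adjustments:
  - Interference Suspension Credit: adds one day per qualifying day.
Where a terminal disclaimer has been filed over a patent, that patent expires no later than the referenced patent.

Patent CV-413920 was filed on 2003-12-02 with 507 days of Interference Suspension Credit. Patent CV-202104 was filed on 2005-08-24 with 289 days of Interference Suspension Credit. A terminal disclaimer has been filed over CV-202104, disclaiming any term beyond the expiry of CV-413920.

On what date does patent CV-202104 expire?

Natural term of CV-202104:
  Base: filing + 24 years → 24 August 2029.
  Interference Suspension Credit: +289 days → 9 June 2030.
Expiry of referenced patent CV-413920:
  Base: filing + 24 years → 2 December 2027.
  Interference Suspension Credit: +507 days → 22 April 2029.
Terminal disclaimer: CV-202104 expires on the earlier of 9 June 2030 and 22 April 2029.

2029-04-22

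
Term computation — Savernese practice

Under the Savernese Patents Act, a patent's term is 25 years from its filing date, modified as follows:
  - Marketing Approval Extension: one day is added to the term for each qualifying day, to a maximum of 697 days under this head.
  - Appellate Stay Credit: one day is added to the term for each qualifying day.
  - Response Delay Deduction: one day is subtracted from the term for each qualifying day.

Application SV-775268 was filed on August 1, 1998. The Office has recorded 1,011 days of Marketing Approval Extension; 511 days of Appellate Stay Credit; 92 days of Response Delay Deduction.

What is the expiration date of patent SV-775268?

August 21, 2026

Base term: filing date + 25 years → 1 August 2023.
Marketing Approval Extension: 1011 days claimed exceeds the 697-day cap, so +697 days → 28 June 2025.
Appellate Stay Credit: +511 days → 21 November 2026.
Response Delay Deduction: −92 days → 21 August 2026.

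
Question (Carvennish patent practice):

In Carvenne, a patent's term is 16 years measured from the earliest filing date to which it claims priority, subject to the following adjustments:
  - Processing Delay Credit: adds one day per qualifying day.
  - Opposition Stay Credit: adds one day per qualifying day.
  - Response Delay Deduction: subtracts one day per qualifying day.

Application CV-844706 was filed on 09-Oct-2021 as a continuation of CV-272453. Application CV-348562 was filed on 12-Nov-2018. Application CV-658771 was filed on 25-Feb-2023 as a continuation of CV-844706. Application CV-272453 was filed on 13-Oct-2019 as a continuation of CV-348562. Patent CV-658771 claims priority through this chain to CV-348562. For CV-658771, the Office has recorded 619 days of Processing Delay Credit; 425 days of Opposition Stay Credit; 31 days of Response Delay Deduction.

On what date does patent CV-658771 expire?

2037-08-21

Earliest priority filing: 12 November 2018.
Base term: 12 November 2018 + 16 years → 12 November 2034.
Processing Delay Credit: +619 days → 23 July 2036.
Opposition Stay Credit: +425 days → 21 September 2037.
Response Delay Deduction: −31 days → 21 August 2037.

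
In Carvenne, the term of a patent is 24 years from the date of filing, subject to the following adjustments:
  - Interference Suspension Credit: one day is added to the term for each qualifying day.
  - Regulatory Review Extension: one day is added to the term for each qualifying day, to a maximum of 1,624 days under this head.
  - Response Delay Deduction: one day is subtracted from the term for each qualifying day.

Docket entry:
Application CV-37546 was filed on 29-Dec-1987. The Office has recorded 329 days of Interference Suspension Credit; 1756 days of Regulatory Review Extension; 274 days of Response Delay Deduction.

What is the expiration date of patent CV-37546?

2016-08-03

Base term: filing date + 24 years → 29 December 2011.
Interference Suspension Credit: +329 days → 22 November 2012.
Regulatory Review Extension: 1756 days claimed exceeds the 1624-day cap, so +1624 days → 4 May 2017.
Response Delay Deduction: −274 days → 3 August 2016.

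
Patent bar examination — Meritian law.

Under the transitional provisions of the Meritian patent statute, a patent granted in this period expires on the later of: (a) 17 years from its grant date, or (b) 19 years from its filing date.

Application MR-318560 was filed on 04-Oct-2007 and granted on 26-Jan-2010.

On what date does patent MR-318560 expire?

2027-01-26

(a) grant + 17 years → 26 January 2027.
(b) filing + 19 years → 4 October 2026.
Later of the two: 26 January 2027.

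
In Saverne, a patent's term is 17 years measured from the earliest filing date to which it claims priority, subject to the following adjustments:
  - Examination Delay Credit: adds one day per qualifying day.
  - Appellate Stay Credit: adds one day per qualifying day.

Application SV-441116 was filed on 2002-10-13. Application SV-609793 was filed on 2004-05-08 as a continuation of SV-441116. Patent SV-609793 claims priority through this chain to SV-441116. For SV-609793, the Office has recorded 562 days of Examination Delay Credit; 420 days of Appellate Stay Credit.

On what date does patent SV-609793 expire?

Earliest priority filing: 13 October 2002.
Base term: 13 October 2002 + 17 years → 13 October 2019.
Examination Delay Credit: +562 days → 27 April 2021.
Appellate Stay Credit: +420 days → 21 June 2022.

2022-06-21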